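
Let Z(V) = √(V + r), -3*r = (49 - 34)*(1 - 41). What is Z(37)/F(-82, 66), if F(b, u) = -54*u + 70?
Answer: -√237/3494 ≈ -0.0044061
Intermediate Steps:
F(b, u) = 70 - 54*u
r = 200 (r = -(49 - 34)*(1 - 41)/3 = -5*(-40) = -⅓*(-600) = 200)
Z(V) = √(200 + V) (Z(V) = √(V + 200) = √(200 + V))
Z(37)/F(-82, 66) = √(200 + 37)/(70 - 54*66) = √237/(70 - 3564) = √237/(-3494) = √237*(-1/3494) = -√237/3494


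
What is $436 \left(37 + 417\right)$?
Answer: $197944$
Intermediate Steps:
$436 \left(37 + 417\right) = 436 \cdot 454 = 197944$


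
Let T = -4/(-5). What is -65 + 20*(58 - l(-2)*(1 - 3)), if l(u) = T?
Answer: 1127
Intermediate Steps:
T = 4/5 (T = -4*(-1/5) = 4/5 ≈ 0.80000)
l(u) = 4/5
-65 + 20*(58 - l(-2)*(1 - 3)) = -65 + 20*(58 - 4*(1 - 3)/5) = -65 + 20*(58 - 4*(-2)/5) = -65 + 20*(58 - 1*(-8/5)) = -65 + 20*(58 + 8/5) = -65 + 20*(298/5) = -65 + 1192 = 1127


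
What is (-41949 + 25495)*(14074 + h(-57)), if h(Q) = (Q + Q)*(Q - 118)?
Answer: -559830896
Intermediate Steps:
h(Q) = 2*Q*(-118 + Q) (h(Q) = (2*Q)*(-118 + Q) = 2*Q*(-118 + Q))
(-41949 + 25495)*(14074 + h(-57)) = (-41949 + 25495)*(14074 + 2*(-57)*(-118 - 57)) = -16454*(14074 + 2*(-57)*(-175)) = -16454*(14074 + 19950) = -16454*34024 = -559830896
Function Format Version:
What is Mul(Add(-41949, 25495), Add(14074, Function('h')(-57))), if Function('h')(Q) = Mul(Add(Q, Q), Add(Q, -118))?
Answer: -559830896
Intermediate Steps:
Function('h')(Q) = Mul(2, Q, Add(-118, Q)) (Function('h')(Q) = Mul(Mul(2, Q), Add(-118, Q)) = Mul(2, Q, Add(-118, Q)))
Mul(Add(-41949, 25495), Add(14074, Function('h')(-57))) = Mul(Add(-41949, 25495), Add(14074, Mul(2, -57, Add(-118, -57)))) = Mul(-16454, Add(14074, Mul(2, -57, -175))) = Mul(-16454, Add(14074, 19950)) = Mul(-16454, 34024) = -559830896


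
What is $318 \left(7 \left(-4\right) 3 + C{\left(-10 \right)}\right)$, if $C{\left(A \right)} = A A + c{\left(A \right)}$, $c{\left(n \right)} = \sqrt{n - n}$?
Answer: $5088$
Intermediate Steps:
$c{\left(n \right)} = 0$ ($c{\left(n \right)} = \sqrt{0} = 0$)
$C{\left(A \right)} = A^{2}$ ($C{\left(A \right)} = A A + 0 = A^{2} + 0 = A^{2}$)
$318 \left(7 \left(-4\right) 3 + C{\left(-10 \right)}\right) = 318 \left(7 \left(-4\right) 3 + \left(-10\right)^{2}\right) = 318 \left(\left(-28\right) 3 + 100\right) = 318 \left(-84 + 100\right) = 318 \cdot 16 = 5088$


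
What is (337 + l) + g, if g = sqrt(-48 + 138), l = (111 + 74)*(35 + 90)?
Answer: 23462 + 3*sqrt(10) ≈ 23472.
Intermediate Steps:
l = 23125 (l = 185*125 = 23125)
g = 3*sqrt(10) (g = sqrt(90) = 3*sqrt(10) ≈ 9.4868)
(337 + l) + g = (337 + 23125) + 3*sqrt(10) = 23462 + 3*sqrt(10)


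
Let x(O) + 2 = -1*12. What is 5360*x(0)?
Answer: -75040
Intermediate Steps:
x(O) = -14 (x(O) = -2 - 1*12 = -2 - 12 = -14)
5360*x(0) = 5360*(-14) = -75040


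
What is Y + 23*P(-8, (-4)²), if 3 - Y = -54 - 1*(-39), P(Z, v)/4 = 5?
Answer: 478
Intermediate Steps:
P(Z, v) = 20 (P(Z, v) = 4*5 = 20)
Y = 18 (Y = 3 - (-54 - 1*(-39)) = 3 - (-54 + 39) = 3 - 1*(-15) = 3 + 15 = 18)
Y + 23*P(-8, (-4)²) = 18 + 23*20 = 18 + 460 = 478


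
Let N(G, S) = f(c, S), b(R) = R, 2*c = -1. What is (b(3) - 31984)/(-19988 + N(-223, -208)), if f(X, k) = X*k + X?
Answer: 63962/39769 ≈ 1.6083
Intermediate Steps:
c = -1/2 (c = (1/2)*(-1) = -1/2 ≈ -0.50000)
f(X, k) = X + X*k
N(G, S) = -1/2 - S/2 (N(G, S) = -(1 + S)/2 = -1/2 - S/2)
(b(3) - 31984)/(-19988 + N(-223, -208)) = (3 - 31984)/(-19988 + (-1/2 - 1/2*(-208))) = -31981/(-19988 + (-1/2 + 104)) = -31981/(-19988 + 207/2) = -31981/(-39769/2) = -31981*(-2/39769) = 63962/39769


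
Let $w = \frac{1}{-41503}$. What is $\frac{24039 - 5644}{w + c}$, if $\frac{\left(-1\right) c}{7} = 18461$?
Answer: $- \frac{763447685}{5363308182} \approx -0.14235$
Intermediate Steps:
$w = - \frac{1}{41503} \approx -2.4095 \cdot 10^{-5}$
$c = -129227$ ($c = \left(-7\right) 18461 = -129227$)
$\frac{24039 - 5644}{w + c} = \frac{24039 - 5644}{- \frac{1}{41503} - 129227} = \frac{18395}{- \frac{5363308182}{41503}} = 18395 \left(- \frac{41503}{5363308182}\right) = - \frac{763447685}{5363308182}$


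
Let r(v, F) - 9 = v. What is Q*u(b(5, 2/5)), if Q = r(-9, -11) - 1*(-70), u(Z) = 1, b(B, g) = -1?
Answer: 70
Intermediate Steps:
r(v, F) = 9 + v
Q = 70 (Q = (9 - 9) - 1*(-70) = 0 + 70 = 70)
Q*u(b(5, 2/5)) = 70*1 = 70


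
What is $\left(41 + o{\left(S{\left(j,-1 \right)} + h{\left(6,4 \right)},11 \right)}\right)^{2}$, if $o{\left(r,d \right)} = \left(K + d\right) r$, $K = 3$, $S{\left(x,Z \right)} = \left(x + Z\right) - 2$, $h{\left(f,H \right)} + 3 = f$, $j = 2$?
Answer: $4761$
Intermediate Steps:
$h{\left(f,H \right)} = -3 + f$
$S{\left(x,Z \right)} = -2 + Z + x$ ($S{\left(x,Z \right)} = \left(Z + x\right) - 2 = -2 + Z + x$)
$o{\left(r,d \right)} = r \left(3 + d\right)$ ($o{\left(r,d \right)} = \left(3 + d\right) r = r \left(3 + d\right)$)
$\left(41 + o{\left(S{\left(j,-1 \right)} + h{\left(6,4 \right)},11 \right)}\right)^{2} = \left(41 + \left(\left(-2 - 1 + 2\right) + \left(-3 + 6\right)\right) \left(3 + 11\right)\right)^{2} = \left(41 + \left(-1 + 3\right) 14\right)^{2} = \left(41 + 2 \cdot 14\right)^{2} = \left(41 + 28\right)^{2} = 69^{2} = 4761$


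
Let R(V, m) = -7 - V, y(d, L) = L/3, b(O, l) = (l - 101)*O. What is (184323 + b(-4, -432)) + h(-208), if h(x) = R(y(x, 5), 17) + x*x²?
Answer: -26437397/3 ≈ -8.8125e+6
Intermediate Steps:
b(O, l) = O*(-101 + l) (b(O, l) = (-101 + l)*O = O*(-101 + l))
y(d, L) = L/3 (y(d, L) = L*(⅓) = L/3)
h(x) = -26/3 + x³ (h(x) = (-7 - 5/3) + x*x² = (-7 - 1*5/3) + x³ = (-7 - 5/3) + x³ = -26/3 + x³)
(184323 + b(-4, -432)) + h(-208) = (184323 - 4*(-101 - 432)) + (-26/3 + (-208)³) = (184323 - 4*(-533)) + (-26/3 - 8998912) = (184323 + 2132) - 26996762/3 = 186455 - 26996762/3 = -26437397/3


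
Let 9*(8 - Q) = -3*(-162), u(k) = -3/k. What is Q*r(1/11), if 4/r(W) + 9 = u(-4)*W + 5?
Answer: 8096/173 ≈ 46.798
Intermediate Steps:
r(W) = 4/(-4 + 3*W/4) (r(W) = 4/(-9 + ((-3/(-4))*W + 5)) = 4/(-9 + ((-3*(-¼))*W + 5)) = 4/(-9 + (3*W/4 + 5)) = 4/(-9 + (5 + 3*W/4)) = 4/(-4 + 3*W/4))
Q = -46 (Q = 8 - (-1)*(-162)/3 = 8 - ⅑*486 = 8 - 54 = -46)
Q*r(1/11) = -736/(-16 + 3/11) = -736/(-173/11) = -736*(-11)/173 = -46*(-176/173) = 8096/173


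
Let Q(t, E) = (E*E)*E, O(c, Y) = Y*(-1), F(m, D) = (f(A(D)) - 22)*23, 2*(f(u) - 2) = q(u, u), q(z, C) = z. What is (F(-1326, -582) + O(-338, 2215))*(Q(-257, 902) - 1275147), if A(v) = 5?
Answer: -3835138285335/2 ≈ -1.9176e+12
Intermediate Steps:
f(u) = 2 + u/2
F(m, D) = -805/2 (F(m, D) = ((2 + (½)*5) - 22)*23 = ((2 + 5/2) - 22)*23 = (9/2 - 22)*23 = -35/2*23 = -805/2)
O(c, Y) = -Y
Q(t, E) = E³ (Q(t, E) = E²*E = E³)
(F(-1326, -582) + O(-338, 2215))*(Q(-257, 902) - 1275147) = (-805/2 - 1*2215)*(902³ - 1275147) = (-805/2 - 2215)*(733870808 - 1275147) = -5235/2*732595661 = -3835138285335/2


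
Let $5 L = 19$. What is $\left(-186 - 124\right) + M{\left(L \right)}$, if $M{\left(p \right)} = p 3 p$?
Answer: $- \frac{6667}{25} \approx -266.68$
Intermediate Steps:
$L = \frac{19}{5}$ ($L = \frac{1}{5} \cdot 19 = \frac{19}{5} \approx 3.8$)
$M{\left(p \right)} = 3 p^{2}$ ($M{\left(p \right)} = 3 p p = 3 p^{2}$)
$\left(-186 - 124\right) + M{\left(L \right)} = \left(-186 - 124\right) + 3 \left(\frac{19}{5}\right)^{2} = -310 + 3 \cdot \frac{361}{25} = -310 + \frac{1083}{25} = - \frac{6667}{25}$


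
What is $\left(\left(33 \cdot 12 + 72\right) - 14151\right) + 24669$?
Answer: $10986$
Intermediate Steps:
$\left(\left(33 \cdot 12 + 72\right) - 14151\right) + 24669 = \left(\left(396 + 72\right) - 14151\right) + 24669 = \left(468 - 14151\right) + 24669 = -13683 + 24669 = 10986$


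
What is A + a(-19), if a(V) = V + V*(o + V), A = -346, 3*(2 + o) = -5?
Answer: 197/3 ≈ 65.667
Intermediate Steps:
o = -11/3 (o = -2 + (⅓)*(-5) = -2 - 5/3 = -11/3 ≈ -3.6667)
a(V) = V + V*(-11/3 + V)
A + a(-19) = -346 + (⅓)*(-19)*(-8 + 3*(-19)) = -346 + (⅓)*(-19)*(-8 - 57) = -346 + (⅓)*(-19)*(-65) = -346 + 1235/3 = 197/3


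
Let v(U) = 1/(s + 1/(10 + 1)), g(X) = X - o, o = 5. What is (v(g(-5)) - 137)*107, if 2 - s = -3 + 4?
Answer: -174731/12 ≈ -14561.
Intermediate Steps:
g(X) = -5 + X (g(X) = X - 1*5 = X - 5 = -5 + X)
s = 1 (s = 2 - (-3 + 4) = 2 - 1*1 = 2 - 1 = 1)
v(U) = 11/12 (v(U) = 1/(1 + 1/(10 + 1)) = 1/(1 + 1/11) = 1/(12/11) = 11/12)
(v(g(-5)) - 137)*107 = (11/12 - 137)*107 = -1633/12*107 = -174731/12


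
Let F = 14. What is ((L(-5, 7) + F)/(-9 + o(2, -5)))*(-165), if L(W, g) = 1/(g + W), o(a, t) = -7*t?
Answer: -4785/52 ≈ -92.019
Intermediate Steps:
L(W, g) = 1/(W + g)
((L(-5, 7) + F)/(-9 + o(2, -5)))*(-165) = ((1/(-5 + 7) + 14)/(-9 - 7*(-5)))*(-165) = ((1/2 + 14)/(-9 + 35))*(-165) = ((½ + 14)/26)*(-165) = ((29/2)*(1/26))*(-165) = (29/52)*(-165) = -4785/52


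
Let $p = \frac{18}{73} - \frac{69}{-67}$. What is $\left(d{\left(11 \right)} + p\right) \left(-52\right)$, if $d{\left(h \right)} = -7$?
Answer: $\frac{1455688}{4891} \approx 297.63$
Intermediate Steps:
$p = \frac{6243}{4891}$ ($p = 18 \cdot \frac{1}{73} - - \frac{69}{67} = \frac{18}{73} + \frac{69}{67} = \frac{6243}{4891} \approx 1.2764$)
$\left(d{\left(11 \right)} + p\right) \left(-52\right) = \left(-7 + \frac{6243}{4891}\right) \left(-52\right) = \left(- \frac{27994}{4891}\right) \left(-52\right) = \frac{1455688}{4891}$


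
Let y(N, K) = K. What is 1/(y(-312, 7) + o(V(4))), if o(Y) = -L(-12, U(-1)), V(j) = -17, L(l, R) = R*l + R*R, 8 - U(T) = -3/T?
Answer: 1/42 ≈ 0.023810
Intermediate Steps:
U(T) = 8 + 3/T (U(T) = 8 - (-3)/T = 8 + 3/T)
L(l, R) = R² + R*l (L(l, R) = R*l + R² = R² + R*l)
o(Y) = 35 (o(Y) = -(8 + 3/(-1))*((8 + 3/(-1)) - 12) = -(8 + 3*(-1))*((8 + 3*(-1)) - 12) = -(8 - 3)*((8 - 3) - 12) = -5*(5 - 12) = -5*(-7) = -1*(-35) = 35)
1/(y(-312, 7) + o(V(4))) = 1/(7 + 35) = 1/42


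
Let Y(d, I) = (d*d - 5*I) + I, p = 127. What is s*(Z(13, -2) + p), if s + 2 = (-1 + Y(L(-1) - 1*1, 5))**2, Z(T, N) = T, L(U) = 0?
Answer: 55720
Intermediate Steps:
Y(d, I) = d**2 - 4*I (Y(d, I) = (d**2 - 5*I) + I = d**2 - 4*I)
s = 398 (s = -2 + (-1 + ((0 - 1*1)**2 - 4*5))**2 = -2 + (-1 + ((0 - 1)**2 - 20))**2 = -2 + (-1 + ((-1)**2 - 20))**2 = -2 + (-1 + (1 - 20))**2 = -2 + (-1 - 19)**2 = -2 + (-20)**2 = -2 + 400 = 398)
s*(Z(13, -2) + p) = 398*(13 + 127) = 398*140 = 55720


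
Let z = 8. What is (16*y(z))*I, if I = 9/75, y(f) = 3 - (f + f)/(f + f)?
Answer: 96/25 ≈ 3.8400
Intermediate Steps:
y(f) = 2 (y(f) = 3 - 2*f/(2*f) = 3 - 2*f*1/(2*f) = 3 - 1*1 = 3 - 1 = 2)
I = 3/25 (I = 9*(1/75) = 3/25 ≈ 0.12000)
(16*y(z))*I = (16*2)*(3/25) = 32*(3/25) = 96/25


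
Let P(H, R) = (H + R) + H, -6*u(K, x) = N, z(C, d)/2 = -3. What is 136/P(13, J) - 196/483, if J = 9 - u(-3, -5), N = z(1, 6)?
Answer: 248/69 ≈ 3.5942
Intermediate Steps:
z(C, d) = -6 (z(C, d) = 2*(-3) = -6)
N = -6
u(K, x) = 1 (u(K, x) = -⅙*(-6) = 1)
J = 8 (J = 9 - 1*1 = 9 - 1 = 8)
P(H, R) = R + 2*H
136/P(13, J) - 196/483 = 136/(8 + 2*13) - 196/483 = 136/(8 + 26) - 196*1/483 = 136/34 - 28/69 = 136*(1/34) - 28/69 = 4 - 28/69 = 248/69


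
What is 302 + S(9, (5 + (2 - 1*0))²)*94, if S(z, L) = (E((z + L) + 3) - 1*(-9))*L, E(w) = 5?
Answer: 64786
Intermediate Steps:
S(z, L) = 14*L (S(z, L) = (5 - 1*(-9))*L = (5 + 9)*L = 14*L)
302 + S(9, (5 + (2 - 1*0))²)*94 = 302 + (14*(5 + (2 - 1*0))²)*94 = 302 + (14*(5 + (2 + 0))²)*94 = 302 + (14*(5 + 2)²)*94 = 302 + (14*7²)*94 = 302 + (14*49)*94 = 302 + 686*94 = 302 + 64484 = 64786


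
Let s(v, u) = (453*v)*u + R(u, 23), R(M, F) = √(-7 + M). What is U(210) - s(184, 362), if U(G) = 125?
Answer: -30173299 - √355 ≈ -3.0173e+7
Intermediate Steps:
s(v, u) = √(-7 + u) + 453*u*v (s(v, u) = (453*v)*u + √(-7 + u) = 453*u*v + √(-7 + u) = √(-7 + u) + 453*u*v)
U(210) - s(184, 362) = 125 - (√(-7 + 362) + 453*362*184) = 125 - (√355 + 30173424) = 125 - (30173424 + √355) = 125 + (-30173424 - √355) = -30173299 - √355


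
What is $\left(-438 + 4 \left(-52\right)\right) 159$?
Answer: $-102714$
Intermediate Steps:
$\left(-438 + 4 \left(-52\right)\right) 159 = \left(-438 - 208\right) 159 = \left(-646\right) 159 = -102714$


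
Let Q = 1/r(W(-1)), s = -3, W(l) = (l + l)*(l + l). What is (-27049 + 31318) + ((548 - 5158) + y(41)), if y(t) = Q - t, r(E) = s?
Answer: -1147/3 ≈ -382.33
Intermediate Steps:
W(l) = 4*l² (W(l) = (2*l)*(2*l) = 4*l²)
r(E) = -3
Q = -⅓ (Q = 1/(-3) = -⅓ ≈ -0.33333)
y(t) = -⅓ - t
(-27049 + 31318) + ((548 - 5158) + y(41)) = (-27049 + 31318) + ((548 - 5158) + (-⅓ - 1*41)) = 4269 + (-4610 + (-⅓ - 41)) = 4269 + (-4610 - 124/3) = 4269 - 13954/3 = -1147/3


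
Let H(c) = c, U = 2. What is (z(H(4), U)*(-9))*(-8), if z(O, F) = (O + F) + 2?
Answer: 576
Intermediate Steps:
z(O, F) = 2 + F + O (z(O, F) = (F + O) + 2 = 2 + F + O)
(z(H(4), U)*(-9))*(-8) = ((2 + 2 + 4)*(-9))*(-8) = (8*(-9))*(-8) = -72*(-8) = 576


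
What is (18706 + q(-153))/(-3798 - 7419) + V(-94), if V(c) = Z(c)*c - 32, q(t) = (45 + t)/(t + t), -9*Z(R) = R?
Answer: -580902836/572067 ≈ -1015.4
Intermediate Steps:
Z(R) = -R/9
q(t) = (45 + t)/(2*t) (q(t) = (45 + t)/((2*t)) = (45 + t)*(1/(2*t)) = (45 + t)/(2*t))
V(c) = -32 - c²/9 (V(c) = (-c/9)*c - 32 = -c²/9 - 32 = -32 - c²/9)
(18706 + q(-153))/(-3798 - 7419) + V(-94) = (18706 + (½)*(45 - 153)/(-153))/(-3798 - 7419) + (-32 - ⅑*(-94)²) = (18706 + (½)*(-1/153)*(-108))/(-11217) + (-32 - ⅑*8836) = (18706 + 6/17)*(-1/11217) + (-32 - 8836/9) = (318008/17)*(-1/11217) - 9124/9 = -318008/190689 - 9124/9 = -580902836/572067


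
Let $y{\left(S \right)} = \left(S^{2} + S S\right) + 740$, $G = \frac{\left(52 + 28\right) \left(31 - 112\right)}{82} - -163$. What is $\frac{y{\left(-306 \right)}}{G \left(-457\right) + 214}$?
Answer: $- \frac{7708492}{1564677} \approx -4.9266$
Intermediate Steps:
$G = \frac{3443}{41}$ ($G = 80 \left(-81\right) \frac{1}{82} + 163 = \left(-6480\right) \frac{1}{82} + 163 = - \frac{3240}{41} + 163 = \frac{3443}{41} \approx 83.976$)
$y{\left(S \right)} = 740 + 2 S^{2}$ ($y{\left(S \right)} = \left(S^{2} + S^{2}\right) + 740 = 2 S^{2} + 740 = 740 + 2 S^{2}$)
$\frac{y{\left(-306 \right)}}{G \left(-457\right) + 214} = \frac{740 + 2 \left(-306\right)^{2}}{\frac{3443}{41} \left(-457\right) + 214} = \frac{740 + 2 \cdot 93636}{- \frac{1573451}{41} + 214} = \frac{740 + 187272}{- \frac{1564677}{41}} = 188012 \left(- \frac{41}{1564677}\right) = - \frac{7708492}{1564677}$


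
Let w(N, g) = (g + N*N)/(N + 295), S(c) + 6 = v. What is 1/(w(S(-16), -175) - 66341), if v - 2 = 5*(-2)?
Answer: -281/18641800 ≈ -1.5074e-5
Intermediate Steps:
v = -8 (v = 2 + 5*(-2) = 2 - 10 = -8)
S(c) = -14 (S(c) = -6 - 8 = -14)
w(N, g) = (g + N²)/(295 + N)
1/(w(S(-16), -175) - 66341) = 1/((-175 + (-14)²)/(295 - 14) - 66341) = 1/((-175 + 196)/281 - 66341) = 1/((1/281)*21 - 66341) = 1/(21/281 - 66341) = 1/(-18641800/281) = -281/18641800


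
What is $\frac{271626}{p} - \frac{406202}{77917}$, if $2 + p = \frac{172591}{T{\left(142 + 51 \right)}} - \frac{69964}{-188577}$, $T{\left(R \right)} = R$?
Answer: $\frac{757085272597068088}{2531321161643029} \approx 299.09$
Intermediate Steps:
$p = \frac{32487405337}{36395361}$ ($p = -2 - \left(- \frac{69964}{188577} - \frac{172591}{142 + 51}\right) = -2 - \left(- \frac{69964}{188577} - \frac{172591}{193}\right) = -2 + \left(172591 \cdot \frac{1}{193} + \frac{69964}{188577}\right) = -2 + \left(\frac{172591}{193} + \frac{69964}{188577}\right) = -2 + \frac{32560196059}{36395361} = \frac{32487405337}{36395361} \approx 892.63$)
$\frac{271626}{p} - \frac{406202}{77917} = \frac{271626}{\frac{32487405337}{36395361}} - \frac{406202}{77917} = 271626 \cdot \frac{36395361}{32487405337} - \frac{406202}{77917} = \frac{9885926326986}{32487405337} - \frac{406202}{77917} = \frac{757085272597068088}{2531321161643029}$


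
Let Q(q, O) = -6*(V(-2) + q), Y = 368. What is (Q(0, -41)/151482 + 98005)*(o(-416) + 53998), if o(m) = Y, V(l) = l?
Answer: 134519546396742/25247 ≈ 5.3281e+9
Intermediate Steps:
o(m) = 368
Q(q, O) = 12 - 6*q (Q(q, O) = -6*(-2 + q) = 12 - 6*q)
(Q(0, -41)/151482 + 98005)*(o(-416) + 53998) = ((12 - 6*0)/151482 + 98005)*(368 + 53998) = ((12 + 0)*(1/151482) + 98005)*54366 = (12*(1/151482) + 98005)*54366 = (2/25247 + 98005)*54366 = (2474332237/25247)*54366 = 134519546396742/25247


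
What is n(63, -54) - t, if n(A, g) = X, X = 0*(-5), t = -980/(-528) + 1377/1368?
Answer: -14359/5016 ≈ -2.8626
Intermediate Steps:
t = 14359/5016 (t = -980*(-1/528) + 1377*(1/1368) = 245/132 + 153/152 = 14359/5016 ≈ 2.8626)
X = 0
n(A, g) = 0
n(63, -54) - t = 0 - 1*14359/5016 = 0 - 14359/5016 = -14359/5016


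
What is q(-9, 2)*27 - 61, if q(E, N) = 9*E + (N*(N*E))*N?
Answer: -4192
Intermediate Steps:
q(E, N) = 9*E + E*N³ (q(E, N) = 9*E + (N*(E*N))*N = 9*E + (E*N²)*N = 9*E + E*N³)
q(-9, 2)*27 - 61 = -9*(9 + 2³)*27 - 61 = -9*(9 + 8)*27 - 61 = -9*17*27 - 61 = -153*27 - 61 = -4131 - 61 = -4192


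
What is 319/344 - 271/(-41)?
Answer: 106303/14104 ≈ 7.5371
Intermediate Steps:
319/344 - 271/(-41) = 319*(1/344) - 271*(-1/41) = 319/344 + 271/41 = 106303/14104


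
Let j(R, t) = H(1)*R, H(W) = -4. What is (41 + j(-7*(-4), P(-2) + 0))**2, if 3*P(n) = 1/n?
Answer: 5041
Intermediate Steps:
P(n) = 1/(3*n)
j(R, t) = -4*R
(41 + j(-7*(-4), P(-2) + 0))**2 = (41 - (-28)*(-4))**2 = (41 - 4*28)**2 = (41 - 112)**2 = (-71)**2 = 5041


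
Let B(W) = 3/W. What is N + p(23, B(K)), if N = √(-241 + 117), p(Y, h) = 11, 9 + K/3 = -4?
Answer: 11 + 2*I*√31 ≈ 11.0 + 11.136*I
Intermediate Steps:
K = -39 (K = -27 + 3*(-4) = -27 - 12 = -39)
N = 2*I*√31 (N = √(-124) = 2*I*√31 ≈ 11.136*I)
N + p(23, B(K)) = 2*I*√31 + 11 = 11 + 2*I*√31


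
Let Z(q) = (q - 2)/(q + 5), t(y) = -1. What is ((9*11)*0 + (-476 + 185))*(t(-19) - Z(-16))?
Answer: 8439/11 ≈ 767.18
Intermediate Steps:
Z(q) = (-2 + q)/(5 + q)
((9*11)*0 + (-476 + 185))*(t(-19) - Z(-16)) = ((9*11)*0 + (-476 + 185))*(-1 - (-2 - 16)/(5 - 16)) = (99*0 - 291)*(-1 - (-18)/(-11)) = (0 - 291)*(-1 - (-1)*(-18)/11) = -291*(-1 - 1*18/11) = -291*(-1 - 18/11) = -291*(-29/11) = 8439/11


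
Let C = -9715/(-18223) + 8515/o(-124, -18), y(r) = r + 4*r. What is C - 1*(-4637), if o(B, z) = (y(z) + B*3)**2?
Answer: 18038257662949/3889590012 ≈ 4637.6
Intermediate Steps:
y(r) = 5*r
o(B, z) = (3*B + 5*z)**2 (o(B, z) = (5*z + B*3)**2 = (5*z + 3*B)**2 = (3*B + 5*z)**2)
C = 2228777305/3889590012 (C = -9715/(-18223) + 8515/((3*(-124) + 5*(-18))**2) = -9715*(-1/18223) + 8515/((-372 - 90)**2) = 9715/18223 + 8515/((-462)**2) = 9715/18223 + 8515/213444 = 2228777305/3889590012 ≈ 0.57301)
C - 1*(-4637) = 2228777305/3889590012 - 1*(-4637) = 2228777305/3889590012 + 4637 = 18038257662949/3889590012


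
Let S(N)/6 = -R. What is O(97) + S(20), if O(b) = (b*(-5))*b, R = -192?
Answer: -45893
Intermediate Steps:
S(N) = 1152 (S(N) = 6*(-1*(-192)) = 6*192 = 1152)
O(b) = -5*b² (O(b) = (-5*b)*b = -5*b²)
O(97) + S(20) = -5*97² + 1152 = -5*9409 + 1152 = -47045 + 1152 = -45893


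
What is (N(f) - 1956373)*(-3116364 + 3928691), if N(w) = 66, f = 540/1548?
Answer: -1589160996389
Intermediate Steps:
f = 15/43 (f = 540*(1/1548) = 15/43 ≈ 0.34884)
(N(f) - 1956373)*(-3116364 + 3928691) = (66 - 1956373)*(-3116364 + 3928691) = -1956307*812327 = -1589160996389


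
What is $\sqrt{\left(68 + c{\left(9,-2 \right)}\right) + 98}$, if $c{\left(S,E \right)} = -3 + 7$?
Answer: $\sqrt{170} \approx 13.038$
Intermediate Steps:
$c{\left(S,E \right)} = 4$
$\sqrt{\left(68 + c{\left(9,-2 \right)}\right) + 98} = \sqrt{\left(68 + 4\right) + 98} = \sqrt{72 + 98} = \sqrt{170}$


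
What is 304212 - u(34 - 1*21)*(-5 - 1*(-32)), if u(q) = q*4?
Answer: 302808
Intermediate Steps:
u(q) = 4*q
304212 - u(34 - 1*21)*(-5 - 1*(-32)) = 304212 - 4*(34 - 1*21)*(-5 - 1*(-32)) = 304212 - 4*(34 - 21)*(-5 + 32) = 304212 - 4*13*27 = 304212 - 52*27 = 304212 - 1*1404 = 304212 - 1404 = 302808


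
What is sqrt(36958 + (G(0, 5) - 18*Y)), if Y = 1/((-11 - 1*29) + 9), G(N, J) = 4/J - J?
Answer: sqrt(887828995)/155 ≈ 192.24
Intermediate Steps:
G(N, J) = -J + 4/J
Y = -1/31 (Y = 1/((-11 - 29) + 9) = 1/(-40 + 9) = 1/(-31) = -1/31 ≈ -0.032258)
sqrt(36958 + (G(0, 5) - 18*Y)) = sqrt(36958 + ((-1*5 + 4/5) - 18*(-1/31))) = sqrt(36958 + ((-5 + 4*(1/5)) + 18/31)) = sqrt(36958 + ((-5 + 4/5) + 18/31)) = sqrt(36958 + (-21/5 + 18/31)) = sqrt(36958 - 561/155) = sqrt(5727929/155) = sqrt(887828995)/155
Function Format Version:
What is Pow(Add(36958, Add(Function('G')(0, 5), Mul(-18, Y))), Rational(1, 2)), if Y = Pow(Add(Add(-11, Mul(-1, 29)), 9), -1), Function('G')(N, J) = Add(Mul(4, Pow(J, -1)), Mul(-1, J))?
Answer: Mul(Rational(1, 155), Pow(887828995, Rational(1, 2))) ≈ 192.24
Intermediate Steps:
Function('G')(N, J) = Add(Mul(-1, J), Mul(4, Pow(J, -1)))
Y = Rational(-1, 31) (Y = Pow(Add(Add(-11, -29), 9), -1) = Pow(Add(-40, 9), -1) = Pow(-31, -1) = Rational(-1, 31) ≈ -0.032258)
Pow(Add(36958, Add(Function('G')(0, 5), Mul(-18, Y))), Rational(1, 2)) = Pow(Add(36958, Add(Add(Mul(-1, 5), Mul(4, Pow(5, -1))), Mul(-18, Rational(-1, 31)))), Rational(1, 2)) = Pow(Add(36958, Add(Add(-5, Mul(4, Rational(1, 5))), Rational(18, 31))), Rational(1, 2)) = Pow(Add(36958, Add(Add(-5, Rational(4, 5)), Rational(18, 31))), Rational(1, 2)) = Pow(Add(36958, Add(Rational(-21, 5), Rational(18, 31))), Rational(1, 2)) = Pow(Add(36958, Rational(-561, 155)), Rational(1, 2)) = Pow(Rational(5727929, 155), Rational(1, 2)) = Mul(Rational(1, 155), Pow(887828995, Rational(1, 2)))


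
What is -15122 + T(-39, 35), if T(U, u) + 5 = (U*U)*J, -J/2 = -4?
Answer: -2959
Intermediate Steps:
J = 8 (J = -2*(-4) = 8)
T(U, u) = -5 + 8*U**2 (T(U, u) = -5 + (U*U)*8 = -5 + U**2*8 = -5 + 8*U**2)
-15122 + T(-39, 35) = -15122 + (-5 + 8*(-39)**2) = -15122 + (-5 + 8*1521) = -15122 + (-5 + 12168) = -15122 + 12163 = -2959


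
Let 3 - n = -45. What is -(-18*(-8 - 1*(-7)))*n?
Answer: -864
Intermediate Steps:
n = 48 (n = 3 - 1*(-45) = 3 + 45 = 48)
-(-18*(-8 - 1*(-7)))*n = -(-18*(-8 - 1*(-7)))*48 = -(-18*(-8 + 7))*48 = -(-18*(-1))*48 = -18*48 = -1*864 = -864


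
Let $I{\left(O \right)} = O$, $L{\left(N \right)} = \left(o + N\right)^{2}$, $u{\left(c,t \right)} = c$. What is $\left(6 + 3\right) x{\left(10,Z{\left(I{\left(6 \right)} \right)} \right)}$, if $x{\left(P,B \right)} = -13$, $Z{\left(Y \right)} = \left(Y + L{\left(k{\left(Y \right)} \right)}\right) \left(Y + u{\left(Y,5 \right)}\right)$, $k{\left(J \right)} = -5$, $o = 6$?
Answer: $-117$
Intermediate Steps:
$L{\left(N \right)} = \left(6 + N\right)^{2}$
$Z{\left(Y \right)} = 2 Y \left(1 + Y\right)$ ($Z{\left(Y \right)} = \left(Y + \left(6 - 5\right)^{2}\right) \left(Y + Y\right) = \left(Y + 1^{2}\right) 2 Y = \left(Y + 1\right) 2 Y = \left(1 + Y\right) 2 Y = 2 Y \left(1 + Y\right)$)
$\left(6 + 3\right) x{\left(10,Z{\left(I{\left(6 \right)} \right)} \right)} = \left(6 + 3\right) \left(-13\right) = 9 \left(-13\right) = -117$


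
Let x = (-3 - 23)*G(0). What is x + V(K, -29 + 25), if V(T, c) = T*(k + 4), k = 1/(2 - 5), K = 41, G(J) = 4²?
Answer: -797/3 ≈ -265.67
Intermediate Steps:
G(J) = 16
k = -⅓ (k = 1/(-3) = -⅓ ≈ -0.33333)
V(T, c) = 11*T/3 (V(T, c) = T*(-⅓ + 4) = T*(11/3) = 11*T/3)
x = -416 (x = (-3 - 23)*16 = -26*16 = -416)
x + V(K, -29 + 25) = -416 + (11/3)*41 = -416 + 451/3 = -797/3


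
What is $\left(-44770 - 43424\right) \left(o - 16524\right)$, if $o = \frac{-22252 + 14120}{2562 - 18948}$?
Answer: $\frac{3979814986268}{2731} \approx 1.4573 \cdot 10^{9}$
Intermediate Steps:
$o = \frac{4066}{8193}$ ($o = - \frac{8132}{-16386} = \left(-8132\right) \left(- \frac{1}{16386}\right) = \frac{4066}{8193} \approx 0.49628$)
$\left(-44770 - 43424\right) \left(o - 16524\right) = \left(-44770 - 43424\right) \left(\frac{4066}{8193} - 16524\right) = \left(-88194\right) \left(- \frac{135377066}{8193}\right) = \frac{3979814986268}{2731}$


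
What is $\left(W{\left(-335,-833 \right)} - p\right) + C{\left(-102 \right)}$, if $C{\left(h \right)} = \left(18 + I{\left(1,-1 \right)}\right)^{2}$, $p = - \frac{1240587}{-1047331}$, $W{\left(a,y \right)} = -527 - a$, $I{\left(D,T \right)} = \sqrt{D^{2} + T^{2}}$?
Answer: $\frac{139101767}{1047331} + 36 \sqrt{2} \approx 183.73$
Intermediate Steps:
$p = \frac{1240587}{1047331}$ ($p = \left(-1240587\right) \left(- \frac{1}{1047331}\right) = \frac{1240587}{1047331} \approx 1.1845$)
$C{\left(h \right)} = \left(18 + \sqrt{2}\right)^{2}$ ($C{\left(h \right)} = \left(18 + \sqrt{1^{2} + \left(-1\right)^{2}}\right)^{2} = \left(18 + \sqrt{1 + 1}\right)^{2} = \left(18 + \sqrt{2}\right)^{2}$)
$\left(W{\left(-335,-833 \right)} - p\right) + C{\left(-102 \right)} = \left(\left(-527 - -335\right) - \frac{1240587}{1047331}\right) + \left(18 + \sqrt{2}\right)^{2} = \left(\left(-527 + 335\right) - \frac{1240587}{1047331}\right) + \left(18 + \sqrt{2}\right)^{2} = \left(-192 - \frac{1240587}{1047331}\right) + \left(18 + \sqrt{2}\right)^{2} = - \frac{202328139}{1047331} + \left(18 + \sqrt{2}\right)^{2}$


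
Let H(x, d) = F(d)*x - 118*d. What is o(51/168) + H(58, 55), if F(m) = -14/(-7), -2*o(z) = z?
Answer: -713905/112 ≈ -6374.1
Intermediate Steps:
o(z) = -z/2
F(m) = 2 (F(m) = -14*(-⅐) = 2)
H(x, d) = -118*d + 2*x (H(x, d) = 2*x - 118*d = -118*d + 2*x)
o(51/168) + H(58, 55) = -51/(2*168) + (-118*55 + 2*58) = -51/(2*168) + (-6490 + 116) = -½*17/56 - 6374 = -17/112 - 6374 = -713905/112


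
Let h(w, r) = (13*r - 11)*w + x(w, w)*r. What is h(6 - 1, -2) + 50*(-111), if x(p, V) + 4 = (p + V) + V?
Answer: -5757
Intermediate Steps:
x(p, V) = -4 + p + 2*V (x(p, V) = -4 + ((p + V) + V) = -4 + ((V + p) + V) = -4 + (p + 2*V) = -4 + p + 2*V)
h(w, r) = r*(-4 + 3*w) + w*(-11 + 13*r) (h(w, r) = (13*r - 11)*w + (-4 + w + 2*w)*r = (-11 + 13*r)*w + (-4 + 3*w)*r = w*(-11 + 13*r) + r*(-4 + 3*w) = r*(-4 + 3*w) + w*(-11 + 13*r))
h(6 - 1, -2) + 50*(-111) = (-11*(6 - 1) - 4*(-2) + 16*(-2)*(6 - 1)) + 50*(-111) = (-11*5 + 8 + 16*(-2)*5) - 5550 = (-55 + 8 - 160) - 5550 = -207 - 5550 = -5757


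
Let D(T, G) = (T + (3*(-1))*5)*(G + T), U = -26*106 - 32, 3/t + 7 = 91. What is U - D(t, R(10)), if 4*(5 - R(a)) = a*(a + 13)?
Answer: -2801303/784 ≈ -3573.1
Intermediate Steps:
t = 1/28 (t = 3/(-7 + 91) = 3/84 = 3*(1/84) = 1/28 ≈ 0.035714)
R(a) = 5 - a*(13 + a)/4 (R(a) = 5 - a*(a + 13)/4 = 5 - a*(13 + a)/4)
U = -2788 (U = -2756 - 32 = -2788)
D(T, G) = (-15 + T)*(G + T) (D(T, G) = (T - 3*5)*(G + T) = (T - 15)*(G + T) = (-15 + T)*(G + T))
U - D(t, R(10)) = -2788 - ((1/28)² - 15*(5 - 13/4*10 - ¼*10²) - 15*1/28 + (5 - 13/4*10 - ¼*10²)*(1/28)) = -2788 - (1/784 - 15*(5 - 65/2 - ¼*100) - 15/28 + (5 - 65/2 - ¼*100)*(1/28)) = -2788 - (1/784 - 15*(5 - 65/2 - 25) - 15/28 + (5 - 65/2 - 25)*(1/28)) = -2788 - (1/784 - 15*(-105/2) - 15/28 - 105/2*1/28) = -2788 - (1/784 + 1575/2 - 15/28 - 15/8) = -2788 - 1*615511/784 = -2788 - 615511/784 = -2801303/784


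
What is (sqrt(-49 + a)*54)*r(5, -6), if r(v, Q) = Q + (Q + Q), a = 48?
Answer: -972*I ≈ -972.0*I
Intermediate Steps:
r(v, Q) = 3*Q (r(v, Q) = Q + 2*Q = 3*Q)
(sqrt(-49 + a)*54)*r(5, -6) = (sqrt(-49 + 48)*54)*(3*(-6)) = (sqrt(-1)*54)*(-18) = (I*54)*(-18) = (54*I)*(-18) = -972*I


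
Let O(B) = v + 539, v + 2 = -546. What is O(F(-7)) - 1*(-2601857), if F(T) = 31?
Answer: 2601848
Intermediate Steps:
v = -548 (v = -2 - 546 = -548)
O(B) = -9 (O(B) = -548 + 539 = -9)
O(F(-7)) - 1*(-2601857) = -9 - 1*(-2601857) = -9 + 2601857 = 2601848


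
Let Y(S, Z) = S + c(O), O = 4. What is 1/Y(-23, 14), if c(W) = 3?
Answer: -1/20 ≈ -0.050000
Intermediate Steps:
Y(S, Z) = 3 + S (Y(S, Z) = S + 3 = 3 + S)
1/Y(-23, 14) = 1/(3 - 23) = 1/(-20) = -1/20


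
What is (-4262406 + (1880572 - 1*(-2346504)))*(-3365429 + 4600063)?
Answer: -43619619220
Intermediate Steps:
(-4262406 + (1880572 - 1*(-2346504)))*(-3365429 + 4600063) = (-4262406 + (1880572 + 2346504))*1234634 = (-4262406 + 4227076)*1234634 = -35330*1234634 = -43619619220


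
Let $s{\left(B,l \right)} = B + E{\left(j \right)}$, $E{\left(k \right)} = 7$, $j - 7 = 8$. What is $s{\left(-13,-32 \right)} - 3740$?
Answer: $-3746$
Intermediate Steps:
$j = 15$ ($j = 7 + 8 = 15$)
$s{\left(B,l \right)} = 7 + B$ ($s{\left(B,l \right)} = B + 7 = 7 + B$)
$s{\left(-13,-32 \right)} - 3740 = \left(7 - 13\right) - 3740 = -6 - 3740 = -3746$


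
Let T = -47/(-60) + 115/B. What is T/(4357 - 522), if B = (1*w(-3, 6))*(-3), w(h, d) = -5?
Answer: 13/5900 ≈ 0.0022034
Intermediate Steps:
B = 15 (B = (1*(-5))*(-3) = -5*(-3) = 15)
T = 169/20 (T = -47/(-60) + 115/15 = -47*(-1/60) + 115*(1/15) = 47/60 + 23/3 = 169/20 ≈ 8.4500)
T/(4357 - 522) = 169/(20*(4357 - 522)) = (169/20)/3835 = (169/20)*(1/3835) = 13/5900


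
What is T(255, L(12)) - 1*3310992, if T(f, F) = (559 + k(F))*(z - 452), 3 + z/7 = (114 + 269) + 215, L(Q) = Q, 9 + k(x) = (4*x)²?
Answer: 7285910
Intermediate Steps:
k(x) = -9 + 16*x² (k(x) = -9 + (4*x)² = -9 + 16*x²)
z = 4165 (z = -21 + 7*((114 + 269) + 215) = -21 + 7*(383 + 215) = -21 + 7*598 = -21 + 4186 = 4165)
T(f, F) = 2042150 + 59408*F² (T(f, F) = (559 + (-9 + 16*F²))*(4165 - 452) = (550 + 16*F²)*3713 = 2042150 + 59408*F²)
T(255, L(12)) - 1*3310992 = (2042150 + 59408*12²) - 1*3310992 = (2042150 + 59408*144) - 3310992 = (2042150 + 8554752) - 3310992 = 10596902 - 3310992 = 7285910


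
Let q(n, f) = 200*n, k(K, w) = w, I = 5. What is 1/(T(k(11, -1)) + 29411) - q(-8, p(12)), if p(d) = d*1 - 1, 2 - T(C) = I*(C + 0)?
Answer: 47068801/29418 ≈ 1600.0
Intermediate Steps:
T(C) = 2 - 5*C (T(C) = 2 - 5*(C + 0) = 2 - 5*C)
p(d) = -1 + d (p(d) = d - 1 = -1 + d)
1/(T(k(11, -1)) + 29411) - q(-8, p(12)) = 1/((2 - 5*(-1)) + 29411) - 200*(-8) = 1/((2 + 5) + 29411) - 1*(-1600) = 1/(7 + 29411) + 1600 = 1/29418 + 1600 = 47068801/29418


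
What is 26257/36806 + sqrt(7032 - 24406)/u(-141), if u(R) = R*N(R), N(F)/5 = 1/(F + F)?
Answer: 341/478 + 2*I*sqrt(17374)/5 ≈ 0.71339 + 52.724*I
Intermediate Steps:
N(F) = 5/(2*F) (N(F) = 5/(F + F) = 5/((2*F)) = 5*(1/(2*F)) = 5/(2*F))
u(R) = 5/2 (u(R) = R*(5/(2*R)) = 5/2)
26257/36806 + sqrt(7032 - 24406)/u(-141) = 26257/36806 + sqrt(7032 - 24406)/(5/2) = 26257*(1/36806) + sqrt(-17374)*(2/5) = 341/478 + (I*sqrt(17374))*(2/5) = 341/478 + 2*I*sqrt(17374)/5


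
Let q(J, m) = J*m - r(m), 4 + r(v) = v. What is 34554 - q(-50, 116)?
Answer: 40466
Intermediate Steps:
r(v) = -4 + v
q(J, m) = 4 - m + J*m (q(J, m) = J*m - (-4 + m) = J*m + (4 - m) = 4 - m + J*m)
34554 - q(-50, 116) = 34554 - (4 - 1*116 - 50*116) = 34554 - (4 - 116 - 5800) = 34554 - 1*(-5912) = 34554 + 5912 = 40466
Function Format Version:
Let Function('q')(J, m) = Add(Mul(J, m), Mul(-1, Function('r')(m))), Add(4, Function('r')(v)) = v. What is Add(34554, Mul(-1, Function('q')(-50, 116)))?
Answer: 40466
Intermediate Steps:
Function('r')(v) = Add(-4, v)
Function('q')(J, m) = Add(4, Mul(-1, m), Mul(J, m)) (Function('q')(J, m) = Add(Mul(J, m), Mul(-1, Add(-4, m))) = Add(Mul(J, m), Add(4, Mul(-1, m))) = Add(4, Mul(-1, m), Mul(J, m)))
Add(34554, Mul(-1, Function('q')(-50, 116))) = Add(34554, Mul(-1, Add(4, Mul(-1, 116), Mul(-50, 116)))) = Add(34554, Mul(-1, Add(4, -116, -5800))) = Add(34554, Mul(-1, -5912)) = Add(34554, 5912) = 40466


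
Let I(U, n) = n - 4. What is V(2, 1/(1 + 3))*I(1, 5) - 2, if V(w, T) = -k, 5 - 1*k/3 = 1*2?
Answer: -11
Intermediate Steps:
I(U, n) = -4 + n
k = 9 (k = 15 - 3*2 = 15 - 6 = 9)
V(w, T) = -9 (V(w, T) = -1*9 = -9)
V(2, 1/(1 + 3))*I(1, 5) - 2 = -9*(-4 + 5) - 2 = -9*1 - 2 = -9 - 2 = -11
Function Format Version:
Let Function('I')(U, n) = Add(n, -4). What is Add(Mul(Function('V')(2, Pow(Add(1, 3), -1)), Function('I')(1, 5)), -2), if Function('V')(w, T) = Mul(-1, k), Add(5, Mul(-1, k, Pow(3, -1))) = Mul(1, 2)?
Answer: -11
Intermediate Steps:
Function('I')(U, n) = Add(-4, n)
k = 9 (k = Add(15, Mul(-3, Mul(1, 2))) = Add(15, Mul(-3, 2)) = Add(15, -6) = 9)
Function('V')(w, T) = -9 (Function('V')(w, T) = Mul(-1, 9) = -9)
Add(Mul(Function('V')(2, Pow(Add(1, 3), -1)), Function('I')(1, 5)), -2) = Add(Mul(-9, Add(-4, 5)), -2) = Add(Mul(-9, 1), -2) = Add(-9, -2) = -11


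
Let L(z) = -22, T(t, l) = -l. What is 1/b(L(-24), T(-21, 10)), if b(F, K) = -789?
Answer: -1/789 ≈ -0.0012674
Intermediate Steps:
1/b(L(-24), T(-21, 10)) = 1/(-789) = -1/789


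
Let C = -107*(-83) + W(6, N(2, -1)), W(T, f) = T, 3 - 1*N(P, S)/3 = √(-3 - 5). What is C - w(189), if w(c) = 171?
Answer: 8716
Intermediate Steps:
N(P, S) = 9 - 6*I*√2 (N(P, S) = 9 - 3*√(-3 - 5) = 9 - 6*I*√2)
C = 8887 (C = -107*(-83) + 6 = 8881 + 6 = 8887)
C - w(189) = 8887 - 1*171 = 8887 - 171 = 8716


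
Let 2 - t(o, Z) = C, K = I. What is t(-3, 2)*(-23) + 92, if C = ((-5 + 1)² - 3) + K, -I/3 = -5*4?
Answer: 1725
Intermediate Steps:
I = 60 (I = -(-15)*4 = -3*(-20) = 60)
K = 60
C = 73 (C = ((-5 + 1)² - 3) + 60 = ((-4)² - 3) + 60 = (16 - 3) + 60 = 13 + 60 = 73)
t(o, Z) = -71 (t(o, Z) = 2 - 1*73 = 2 - 73 = -71)
t(-3, 2)*(-23) + 92 = -71*(-23) + 92 = 1633 + 92 = 1725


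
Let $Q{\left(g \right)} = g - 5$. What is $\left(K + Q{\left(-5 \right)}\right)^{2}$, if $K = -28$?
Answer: $1444$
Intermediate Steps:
$Q{\left(g \right)} = -5 + g$ ($Q{\left(g \right)} = g - 5 = -5 + g$)
$\left(K + Q{\left(-5 \right)}\right)^{2} = \left(-28 - 10\right)^{2} = \left(-38\right)^{2} = 1444$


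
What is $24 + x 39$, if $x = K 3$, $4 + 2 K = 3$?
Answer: $- \frac{69}{2} \approx -34.5$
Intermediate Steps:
$K = - \frac{1}{2}$ ($K = -2 + \frac{1}{2} \cdot 3 = -2 + \frac{3}{2} = - \frac{1}{2} \approx -0.5$)
$x = - \frac{3}{2}$ ($x = \left(- \frac{1}{2}\right) 3 = - \frac{3}{2} \approx -1.5$)
$24 + x 39 = 24 - \frac{117}{2} = - \frac{69}{2}$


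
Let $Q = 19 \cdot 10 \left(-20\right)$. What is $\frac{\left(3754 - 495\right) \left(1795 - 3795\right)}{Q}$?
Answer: $\frac{32590}{19} \approx 1715.3$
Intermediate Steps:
$Q = -3800$ ($Q = 190 \left(-20\right) = -3800$)
$\frac{\left(3754 - 495\right) \left(1795 - 3795\right)}{Q} = \frac{\left(3754 - 495\right) \left(1795 - 3795\right)}{-3800} = 3259 \left(-2000\right) \left(- \frac{1}{3800}\right) = \left(-6518000\right) \left(- \frac{1}{3800}\right) = \frac{32590}{19}$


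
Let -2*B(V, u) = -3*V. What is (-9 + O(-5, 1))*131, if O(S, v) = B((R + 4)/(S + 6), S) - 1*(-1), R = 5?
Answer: 1441/2 ≈ 720.50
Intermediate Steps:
B(V, u) = 3*V/2 (B(V, u) = -(-3)*V/2 = 3*V/2)
O(S, v) = 1 + 27/(2*(6 + S)) (O(S, v) = 3*((5 + 4)/(S + 6))/2 - 1*(-1) = 3*(9/(6 + S))/2 + 1 = 27/(2*(6 + S)) + 1 = 1 + 27/(2*(6 + S)))
(-9 + O(-5, 1))*131 = (-9 + (39/2 - 5)/(6 - 5))*131 = (-9 + (29/2)/1)*131 = (-9 + 1*(29/2))*131 = (-9 + 29/2)*131 = (11/2)*131 = 1441/2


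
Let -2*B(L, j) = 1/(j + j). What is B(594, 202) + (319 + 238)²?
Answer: 250681191/808 ≈ 3.1025e+5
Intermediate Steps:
B(L, j) = -1/(4*j) (B(L, j) = -1/(2*(j + j)) = -1/(2*j)/2 = -1/(4*j))
B(594, 202) + (319 + 238)² = -¼/202 + (319 + 238)² = -¼*1/202 + 557² = -1/808 + 310249 = 250681191/808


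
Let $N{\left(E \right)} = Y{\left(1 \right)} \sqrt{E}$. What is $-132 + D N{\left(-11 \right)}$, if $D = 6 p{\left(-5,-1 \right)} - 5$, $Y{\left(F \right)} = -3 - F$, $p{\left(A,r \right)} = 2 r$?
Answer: $-132 + 68 i \sqrt{11} \approx -132.0 + 225.53 i$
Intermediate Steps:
$D = -17$ ($D = 6 \cdot 2 \left(-1\right) - 5 = 6 \left(-2\right) - 5 = -12 - 5 = -17$)
$N{\left(E \right)} = - 4 \sqrt{E}$ ($N{\left(E \right)} = \left(-3 - 1\right) \sqrt{E} = - 4 \sqrt{E}$)
$-132 + D N{\left(-11 \right)} = -132 - 17 \left(- 4 \sqrt{-11}\right) = -132 - 17 \left(- 4 i \sqrt{11}\right) = -132 + 68 i \sqrt{11}$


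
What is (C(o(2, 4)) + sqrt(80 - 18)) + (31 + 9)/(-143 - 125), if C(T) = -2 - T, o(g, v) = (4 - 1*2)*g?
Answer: -412/67 + sqrt(62) ≈ 1.7248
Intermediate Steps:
o(g, v) = 2*g (o(g, v) = (4 - 2)*g = 2*g)
(C(o(2, 4)) + sqrt(80 - 18)) + (31 + 9)/(-143 - 125) = ((-2 - 2*2) + sqrt(80 - 18)) + (31 + 9)/(-143 - 125) = ((-2 - 1*4) + sqrt(62)) + 40/(-268) = ((-2 - 4) + sqrt(62)) + 40*(-1/268) = (-6 + sqrt(62)) - 10/67 = -412/67 + sqrt(62)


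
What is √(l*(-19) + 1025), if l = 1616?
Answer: I*√29679 ≈ 172.28*I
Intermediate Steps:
√(l*(-19) + 1025) = √(1616*(-19) + 1025) = √(-30704 + 1025) = √(-29679) = I*√29679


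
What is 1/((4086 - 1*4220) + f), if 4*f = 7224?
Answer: 1/1672 ≈ 0.00059809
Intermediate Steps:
f = 1806 (f = (¼)*7224 = 1806)
1/((4086 - 1*4220) + f) = 1/((4086 - 1*4220) + 1806) = 1/((4086 - 4220) + 1806) = 1/(-134 + 1806) = 1/1672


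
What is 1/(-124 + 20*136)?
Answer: 1/2596 ≈ 0.00038521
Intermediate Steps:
1/(-124 + 20*136) = 1/(-124 + 2720) = 1/2596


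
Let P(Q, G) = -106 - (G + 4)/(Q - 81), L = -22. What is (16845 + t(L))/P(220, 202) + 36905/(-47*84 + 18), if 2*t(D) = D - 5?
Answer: -72191883/434920 ≈ -165.99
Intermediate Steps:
t(D) = -5/2 + D/2 (t(D) = (D - 5)/2 = (-5 + D)/2 = -5/2 + D/2)
P(Q, G) = -106 - (4 + G)/(-81 + Q)
(16845 + t(L))/P(220, 202) + 36905/(-47*84 + 18) = (16845 + (-5/2 + (1/2)*(-22)))/(((8582 - 1*202 - 106*220)/(-81 + 220))) + 36905/(-47*84 + 18) = (16845 + (-5/2 - 11))/(((8582 - 202 - 23320)/139)) + 36905/(-3948 + 18) = (16845 - 27/2)/(((1/139)*(-14940))) + 36905/(-3930) = 33663/(2*(-14940/139)) + 36905*(-1/3930) = (33663/2)*(-139/14940) - 7381/786 = -1559719/9960 - 7381/786 = -72191883/434920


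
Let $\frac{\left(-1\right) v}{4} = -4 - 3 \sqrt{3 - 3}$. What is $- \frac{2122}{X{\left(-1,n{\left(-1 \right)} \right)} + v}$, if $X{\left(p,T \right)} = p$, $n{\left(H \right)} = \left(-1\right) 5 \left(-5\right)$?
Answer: $- \frac{2122}{15} \approx -141.47$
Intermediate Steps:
$n{\left(H \right)} = 25$ ($n{\left(H \right)} = \left(-5\right) \left(-5\right) = 25$)
$v = 16$ ($v = - 4 \left(-4 - 3 \sqrt{3 - 3}\right) = - 4 \left(-4 - 3 \sqrt{0}\right) = - 4 \left(-4 - 0\right) = - 4 \left(-4 + 0\right) = \left(-4\right) \left(-4\right) = 16$)
$- \frac{2122}{X{\left(-1,n{\left(-1 \right)} \right)} + v} = - \frac{2122}{-1 + 16} = - \frac{2122}{15}$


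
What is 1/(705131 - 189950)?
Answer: 1/515181 ≈ 1.9411e-6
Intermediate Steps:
1/(705131 - 189950) = 1/515181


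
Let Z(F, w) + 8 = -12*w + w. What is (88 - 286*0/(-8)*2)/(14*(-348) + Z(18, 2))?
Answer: -44/2451 ≈ -0.017952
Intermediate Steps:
Z(F, w) = -8 - 11*w (Z(F, w) = -8 + (-12*w + w) = -8 - 11*w)
(88 - 286*0/(-8)*2)/(14*(-348) + Z(18, 2)) = (88 - 286*0/(-8)*2)/(14*(-348) + (-8 - 11*2)) = (88 - 286*0*(-1/8)*2)/(-4872 + (-8 - 22)) = (88 - 0*2)/(-4872 - 30) = (88 - 286*0)/(-4902) = (88 + 0)*(-1/4902) = 88*(-1/4902) = -44/2451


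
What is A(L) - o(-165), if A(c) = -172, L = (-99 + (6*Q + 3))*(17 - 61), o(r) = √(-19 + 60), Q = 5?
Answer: -172 - √41 ≈ -178.40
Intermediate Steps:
o(r) = √41
L = 2904 (L = (-99 + (6*5 + 3))*(17 - 61) = (-99 + (30 + 3))*(-44) = (-99 + 33)*(-44) = -66*(-44) = 2904)
A(L) - o(-165) = -172 - √41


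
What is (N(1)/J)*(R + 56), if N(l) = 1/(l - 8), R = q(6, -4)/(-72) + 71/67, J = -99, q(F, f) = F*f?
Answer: 1648/19899 ≈ 0.082818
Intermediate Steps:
R = 280/201 (R = (6*(-4))/(-72) + 71/67 = -24*(-1/72) + 71*(1/67) = 1/3 + 71/67 = 280/201 ≈ 1.3930)
N(l) = 1/(-8 + l)
(N(1)/J)*(R + 56) = (1/((-8 + 1)*(-99)))*(280/201 + 56) = (-1/99/(-7))*(11536/201) = -1/7*(-1/99)*(11536/201) = (1/693)*(11536/201) = 1648/19899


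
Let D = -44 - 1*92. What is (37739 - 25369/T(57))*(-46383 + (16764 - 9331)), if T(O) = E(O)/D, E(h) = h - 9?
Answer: -12808843825/3 ≈ -4.2696e+9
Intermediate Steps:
E(h) = -9 + h
D = -136 (D = -44 - 92 = -136)
T(O) = 9/136 - O/136 (T(O) = (-9 + O)/(-136) = (-9 + O)*(-1/136) = 9/136 - O/136)
(37739 - 25369/T(57))*(-46383 + (16764 - 9331)) = (37739 - 25369/(9/136 - 1/136*57))*(-46383 + (16764 - 9331)) = (37739 - 25369/(9/136 - 57/136))*(-46383 + 7433) = (37739 - 25369/(-6/17))*(-38950) = (37739 - 25369*(-17/6))*(-38950) = (37739 + 431273/6)*(-38950) = (657707/6)*(-38950) = -12808843825/3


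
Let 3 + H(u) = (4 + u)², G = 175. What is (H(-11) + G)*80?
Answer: 17680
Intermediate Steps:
H(u) = -3 + (4 + u)²
(H(-11) + G)*80 = ((-3 + (4 - 11)²) + 175)*80 = ((-3 + (-7)²) + 175)*80 = ((-3 + 49) + 175)*80 = (46 + 175)*80 = 221*80 = 17680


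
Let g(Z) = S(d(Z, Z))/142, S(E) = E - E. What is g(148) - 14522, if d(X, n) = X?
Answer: -14522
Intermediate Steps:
S(E) = 0
g(Z) = 0 (g(Z) = 0/142 = 0*(1/142) = 0)
g(148) - 14522 = 0 - 14522 = -14522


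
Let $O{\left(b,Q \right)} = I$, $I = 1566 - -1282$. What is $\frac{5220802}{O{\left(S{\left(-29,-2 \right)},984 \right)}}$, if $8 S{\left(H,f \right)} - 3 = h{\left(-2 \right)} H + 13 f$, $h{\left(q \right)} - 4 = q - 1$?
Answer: $\frac{2610401}{1424} \approx 1833.1$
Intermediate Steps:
$h{\left(q \right)} = 3 + q$ ($h{\left(q \right)} = 4 + \left(q - 1\right) = 4 + \left(-1 + q\right) = 3 + q$)
$S{\left(H,f \right)} = \frac{3}{8} + \frac{H}{8} + \frac{13 f}{8}$ ($S{\left(H,f \right)} = \frac{3}{8} + \frac{\left(3 - 2\right) H + 13 f}{8} = \frac{3}{8} + \frac{1 H + 13 f}{8} = \frac{3}{8} + \frac{H + 13 f}{8} = \frac{3}{8} + \left(\frac{H}{8} + \frac{13 f}{8}\right) = \frac{3}{8} + \frac{H}{8} + \frac{13 f}{8}$)
$I = 2848$ ($I = 1566 + 1282 = 2848$)
$O{\left(b,Q \right)} = 2848$
$\frac{5220802}{O{\left(S{\left(-29,-2 \right)},984 \right)}} = \frac{5220802}{2848} = 5220802 \cdot \frac{1}{2848} = \frac{2610401}{1424}$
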